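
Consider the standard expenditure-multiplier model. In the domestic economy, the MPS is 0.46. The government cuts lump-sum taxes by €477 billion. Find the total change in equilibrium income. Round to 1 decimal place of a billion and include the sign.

+€560.0 billion

MPC = 1 − MPS = 1 − 0.46 = 0.54.
A lump-sum tax change of −€477 billion shifts disposable income by +€477 billion; first-round consumption changes by −c × ΔT = −0.54 × (−€477 billion) = +€257.58 billion.
Expenditure multiplier = 1/(1 − MPC) = 1/(1 − 0.54) = 1/0.46 ≈ 2.174.
The tax multiplier is −c × k ≈ −1.174, so ΔY = k × (−c·ΔT) = (+€257.58 billion) / 0.46 ≈ +€560 billion.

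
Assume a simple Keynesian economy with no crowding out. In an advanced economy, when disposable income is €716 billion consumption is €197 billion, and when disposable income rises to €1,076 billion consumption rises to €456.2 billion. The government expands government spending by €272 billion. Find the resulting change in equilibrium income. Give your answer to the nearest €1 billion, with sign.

MPC = ΔC/ΔYd = (456.2 − 197)/(1,076 − 716) = 259.2/360 = 0.72.
Government-spending multiplier = 1/(1 − MPC) = 1/(1 − 0.72) = 1/0.28 ≈ 3.571.
ΔY = k × ΔG = (+€272 billion) / 0.28 ≈ +€971 billion.

+€971 billion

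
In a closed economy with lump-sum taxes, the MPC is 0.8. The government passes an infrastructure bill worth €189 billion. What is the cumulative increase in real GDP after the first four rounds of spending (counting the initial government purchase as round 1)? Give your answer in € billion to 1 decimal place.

€557.9 billion

Round 1 adds ΔG = €189 billion; each later round is MPC = 0.8 times the previous.
After 4 rounds: 189 + 151.2 + 120.96 + 96.768 = ΔG·(1 − c^4)/(1 − c) = 189 × (1 − 0.4096)/0.2 ≈ €557.9 billion.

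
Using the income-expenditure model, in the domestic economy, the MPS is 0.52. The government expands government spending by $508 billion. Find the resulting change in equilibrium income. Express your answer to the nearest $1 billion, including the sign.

+$977 billion

MPC = 1 − MPS = 1 − 0.52 = 0.48.
Government-spending multiplier = 1/(1 − MPC) = 1/(1 − 0.48) = 1/0.52 ≈ 1.923.
ΔY = k × ΔG = (+$508 billion) / 0.52 ≈ +$977 billion.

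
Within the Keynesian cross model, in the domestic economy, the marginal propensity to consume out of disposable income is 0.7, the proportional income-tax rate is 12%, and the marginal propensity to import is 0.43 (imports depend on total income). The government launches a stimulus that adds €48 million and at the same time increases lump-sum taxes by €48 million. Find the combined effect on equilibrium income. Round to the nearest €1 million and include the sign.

+€18 million

Expenditure multiplier = 1/(1 − c(1−t) + m) = 1/(1 − 0.7×0.88 + 0.43) = 1/0.814 ≈ 1.229.
ΔG contributes k·ΔG = (+€48 million) / 0.814 ≈ +€59 million.
ΔT of +€48 million changes first-round spending by −c·ΔT = −€33.6 million, contributing k·(−c·ΔT) = (−€33.6 million) / 0.814 ≈ −€41.3 million.
Net ΔY = k(ΔG − c·ΔT) = (+€14.4 million) / 0.814 ≈ +€18 million.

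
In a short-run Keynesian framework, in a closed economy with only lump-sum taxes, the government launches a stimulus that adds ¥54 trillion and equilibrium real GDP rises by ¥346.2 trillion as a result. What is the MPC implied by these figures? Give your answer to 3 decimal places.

Implied spending multiplier k = ΔY/ΔG = 346.2/54 ≈ 6.4111.
Since k = 1/(1 − MPC), MPC = 1 − 1/k = 1 − ΔG/ΔY = 1 − 54/346.2 ≈ 0.844.

0.844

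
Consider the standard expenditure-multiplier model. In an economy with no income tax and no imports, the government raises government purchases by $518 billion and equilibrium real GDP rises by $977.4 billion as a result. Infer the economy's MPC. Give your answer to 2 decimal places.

0.47

Implied spending multiplier k = ΔY/ΔG = 977.4/518 ≈ 1.8869.
Since k = 1/(1 − MPC), MPC = 1 − 1/k = 1 − ΔG/ΔY = 1 − 518/977.4 ≈ 0.47.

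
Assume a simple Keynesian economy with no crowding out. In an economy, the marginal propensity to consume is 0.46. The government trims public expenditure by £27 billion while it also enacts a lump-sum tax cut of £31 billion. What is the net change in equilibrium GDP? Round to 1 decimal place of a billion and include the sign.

−£23.6 billion

Expenditure multiplier = 1/(1 − MPC) = 1/(1 − 0.46) = 1/0.54 ≈ 1.852.
ΔG contributes k·ΔG = (−£27 billion) / 0.54 = −£50 billion.
ΔT of −£31 billion changes first-round spending by −c·ΔT = +£14.26 billion, contributing k·(−c·ΔT) = (+£14.26 billion) / 0.54 ≈ +£26.4 billion.
Net ΔY = k(ΔG − c·ΔT) = (−£12.74 billion) / 0.54 ≈ −£23.6 billion.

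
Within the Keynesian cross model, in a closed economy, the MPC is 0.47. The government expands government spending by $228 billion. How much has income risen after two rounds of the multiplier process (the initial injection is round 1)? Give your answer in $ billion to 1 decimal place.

Round 1 adds ΔG = $228 billion; each later round is MPC = 0.47 times the previous.
After 2 rounds: 228 + 107.16 = ΔG·(1 − c^2)/(1 − c) = 228 × (1 − 0.2209)/0.53 ≈ $335.2 billion.

$335.2 billion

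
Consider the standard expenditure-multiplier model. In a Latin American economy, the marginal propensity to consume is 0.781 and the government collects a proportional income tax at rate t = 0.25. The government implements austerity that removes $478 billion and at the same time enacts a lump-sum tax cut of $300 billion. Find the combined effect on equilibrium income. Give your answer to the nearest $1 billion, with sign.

Expenditure multiplier = 1/(1 − c(1−t)) = 1/(1 − 0.781×0.75) = 1/0.41425 ≈ 2.414.
ΔG contributes k·ΔG = (−$478 billion) / 0.41425 ≈ −$1,153.9 billion.
ΔT of −$300 billion changes first-round spending by −c·ΔT = +$234.3 billion, contributing k·(−c·ΔT) = (+$234.3 billion) / 0.41425 ≈ +$565.6 billion.
Net ΔY = k(ΔG − c·ΔT) = (−$243.7 billion) / 0.41425 ≈ −$588 billion.

−$588 billion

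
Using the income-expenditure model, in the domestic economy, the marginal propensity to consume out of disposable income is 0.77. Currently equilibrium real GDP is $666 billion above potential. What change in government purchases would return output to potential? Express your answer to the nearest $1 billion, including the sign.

Spending multiplier = 1/(1 − MPC) = 1/(1 − 0.77) = 1/0.23 ≈ 4.348.
Need ΔY = −$666 billion, so ΔG = ΔY/k = (−$666 billion) × 0.23 ≈ −$153 billion.
The government should cut government purchases by $153 billion.

−$153 billion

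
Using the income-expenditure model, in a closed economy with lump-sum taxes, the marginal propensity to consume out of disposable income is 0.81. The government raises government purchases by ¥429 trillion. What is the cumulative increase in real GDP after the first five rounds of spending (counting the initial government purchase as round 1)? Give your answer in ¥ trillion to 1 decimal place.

Round 1 adds ΔG = ¥429 trillion; each later round is MPC = 0.81 times the previous.
After 5 rounds: 429 + 347.49 + 281.4669 + 227.988189 + 184.67043309 = ΔG·(1 − c^5)/(1 − c) = 429 × (1 − 0.3486784401)/0.19 ≈ ¥1,470.6 trillion.

¥1,470.6 trillion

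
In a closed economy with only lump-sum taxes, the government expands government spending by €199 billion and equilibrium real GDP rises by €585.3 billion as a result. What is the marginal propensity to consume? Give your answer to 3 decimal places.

Implied spending multiplier k = ΔY/ΔG = 585.3/199 ≈ 2.9412.
Since k = 1/(1 − MPC), MPC = 1 − 1/k = 1 − ΔG/ΔY = 1 − 199/585.3 ≈ 0.660.

0.660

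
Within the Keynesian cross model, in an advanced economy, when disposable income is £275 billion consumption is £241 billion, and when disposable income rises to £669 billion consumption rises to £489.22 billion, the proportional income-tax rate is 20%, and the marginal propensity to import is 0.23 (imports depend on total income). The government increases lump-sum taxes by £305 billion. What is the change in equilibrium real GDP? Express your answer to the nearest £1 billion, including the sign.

MPC = ΔC/ΔYd = (489.22 − 241)/(669 − 275) = 248.22/394 = 0.63.
A lump-sum tax change of +£305 billion shifts disposable income by −£305 billion; first-round consumption changes by −c × ΔT = −0.63 × (+£305 billion) = −£192.15 billion.
Expenditure multiplier = 1/(1 − c(1−t) + m) = 1/(1 − 0.63×0.8 + 0.23) = 1/0.726 ≈ 1.377.
The tax multiplier is −c × k ≈ −0.868, so ΔY = k × (−c·ΔT) = (−£192.15 billion) / 0.726 ≈ −£265 billion.

−£265 billion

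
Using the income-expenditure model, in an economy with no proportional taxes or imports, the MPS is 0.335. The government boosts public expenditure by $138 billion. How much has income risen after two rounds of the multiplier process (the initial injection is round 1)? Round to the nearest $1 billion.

$230 billion

MPC = 1 − MPS = 1 − 0.335 = 0.665.
Round 1 adds ΔG = $138 billion; each later round is MPC = 0.665 times the previous.
After 2 rounds: 138 + 91.77 = ΔG·(1 − c^2)/(1 − c) = 138 × (1 − 0.442225)/0.335 ≈ $230 billion.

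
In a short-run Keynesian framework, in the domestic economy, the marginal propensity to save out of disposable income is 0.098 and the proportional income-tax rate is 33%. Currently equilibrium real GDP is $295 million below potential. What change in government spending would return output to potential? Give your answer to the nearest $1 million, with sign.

MPC = 1 − MPS = 1 − 0.098 = 0.902.
Spending multiplier = 1/(1 − c(1−t)) = 1/(1 − 0.902×0.67) = 1/0.39566 ≈ 2.527.
Need ΔY = +$295 million, so ΔG = ΔY/k = (+$295 million) × 0.39566 ≈ +$117 million.
The government should increase government spending by $117 million.

+$117 million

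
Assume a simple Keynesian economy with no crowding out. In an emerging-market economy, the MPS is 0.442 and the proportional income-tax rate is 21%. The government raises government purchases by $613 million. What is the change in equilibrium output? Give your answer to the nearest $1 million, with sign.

MPC = 1 − MPS = 1 − 0.442 = 0.558.
Spending multiplier = 1/(1 − c(1−t)) = 1/(1 − 0.558×0.79) = 1/0.55918 ≈ 1.788.
ΔY = k × ΔG = (+$613 million) / 0.55918 ≈ +$1,096 million.

+$1,096 million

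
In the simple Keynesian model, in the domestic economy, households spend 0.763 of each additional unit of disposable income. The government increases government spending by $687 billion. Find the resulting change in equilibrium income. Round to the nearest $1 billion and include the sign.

Spending multiplier = 1/(1 − MPC) = 1/(1 − 0.763) = 1/0.237 ≈ 4.219.
ΔY = k × ΔG = (+$687 billion) / 0.237 ≈ +$2,899 billion.

+$2,899 billion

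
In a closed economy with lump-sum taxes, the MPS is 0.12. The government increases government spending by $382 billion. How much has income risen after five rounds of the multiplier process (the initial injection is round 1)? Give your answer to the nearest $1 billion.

MPC = 1 − MPS = 1 − 0.12 = 0.88.
Round 1 adds ΔG = $382 billion; each later round is MPC = 0.88 times the previous.
After 5 rounds: 382 + 336.16 + 295.8208 + 260.322304 + 229.08362752 = ΔG·(1 − c^5)/(1 − c) = 382 × (1 − 0.5277319168)/0.12 ≈ $1,503 billion.

$1,503 billion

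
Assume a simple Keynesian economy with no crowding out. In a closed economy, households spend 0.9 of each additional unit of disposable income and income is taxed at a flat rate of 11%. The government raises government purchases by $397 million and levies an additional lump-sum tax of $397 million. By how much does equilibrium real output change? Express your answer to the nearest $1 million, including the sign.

Expenditure multiplier = 1/(1 − c(1−t)) = 1/(1 − 0.9×0.89) = 1/0.199 ≈ 5.025.
ΔG contributes k·ΔG = (+$397 million) / 0.199 ≈ +$1,995 million.
ΔT of +$397 million changes first-round spending by −c·ΔT = −$357.3 million, contributing k·(−c·ΔT) = (−$357.3 million) / 0.199 ≈ −$1,795.5 million.
Net ΔY = k(ΔG − c·ΔT) = (+$39.7 million) / 0.199 ≈ +$199 million.

+$199 million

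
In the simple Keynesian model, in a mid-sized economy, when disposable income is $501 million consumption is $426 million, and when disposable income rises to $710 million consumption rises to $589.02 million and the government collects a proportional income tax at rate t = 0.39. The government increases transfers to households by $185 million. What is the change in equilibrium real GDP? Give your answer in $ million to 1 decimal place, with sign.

+$275.3 million

MPC = ΔC/ΔYd = (589.02 − 426)/(710 − 501) = 163.02/209 = 0.78.
The transfer change shifts disposable income by +$185 million, so first-round consumption changes by c·ΔTR = 0.78 × (+$185 million) = +$144.3 million.
Expenditure multiplier = 1/(1 − c(1−t)) = 1/(1 − 0.78×0.61) = 1/0.5242 ≈ 1.908.
The transfer multiplier is c × k ≈ 1.488, so ΔY = k × (c·ΔTR) = (+$144.3 million) / 0.5242 ≈ +$275.3 million.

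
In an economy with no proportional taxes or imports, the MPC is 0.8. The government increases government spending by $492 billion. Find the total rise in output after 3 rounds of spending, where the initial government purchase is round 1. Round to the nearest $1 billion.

$1,200 billion

Round 1 adds ΔG = $492 billion; each later round is MPC = 0.8 times the previous.
After 3 rounds: 492 + 393.6 + 314.88 = ΔG·(1 − c^3)/(1 − c) = 492 × (1 − 0.512)/0.2 ≈ $1,200 billion.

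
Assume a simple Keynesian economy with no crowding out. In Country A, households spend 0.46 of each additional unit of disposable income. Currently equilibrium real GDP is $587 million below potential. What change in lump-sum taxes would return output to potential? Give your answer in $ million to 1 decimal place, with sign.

Spending multiplier = 1/(1 − MPC) = 1/(1 − 0.46) = 1/0.54 ≈ 1.852.
Tax multiplier = −c·k = −0.46/0.54 ≈ −0.852. Need ΔY = +$587 million, so ΔT = ΔY/(−c·k) = −(+$587 million) × 0.54 / 0.46 ≈ −$689.1 million.
The government should cut lump-sum taxes by $689.1 million.

−$689.1 million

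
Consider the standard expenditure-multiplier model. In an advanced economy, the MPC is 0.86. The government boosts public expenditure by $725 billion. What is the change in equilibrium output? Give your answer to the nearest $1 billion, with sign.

+$5,179 billion

Spending multiplier = 1/(1 − MPC) = 1/(1 − 0.86) = 1/0.14 ≈ 7.143.
ΔY = k × ΔG = (+$725 billion) / 0.14 ≈ +$5,179 billion.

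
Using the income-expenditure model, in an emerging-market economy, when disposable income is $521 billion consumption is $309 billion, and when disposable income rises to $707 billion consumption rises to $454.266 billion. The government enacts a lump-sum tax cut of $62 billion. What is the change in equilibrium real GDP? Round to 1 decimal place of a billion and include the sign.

MPC = ΔC/ΔYd = (454.266 − 309)/(707 − 521) = 145.266/186 = 0.781.
A lump-sum tax change of −$62 billion shifts disposable income by +$62 billion; first-round consumption changes by −c × ΔT = −0.781 × (−$62 billion) = +$48.422 billion.
Expenditure multiplier = 1/(1 − MPC) = 1/(1 − 0.781) = 1/0.219 ≈ 4.566.
The tax multiplier is −c × k ≈ −3.566, so ΔY = k × (−c·ΔT) = (+$48.422 billion) / 0.219 ≈ +$221.1 billion.

+$221.1 billion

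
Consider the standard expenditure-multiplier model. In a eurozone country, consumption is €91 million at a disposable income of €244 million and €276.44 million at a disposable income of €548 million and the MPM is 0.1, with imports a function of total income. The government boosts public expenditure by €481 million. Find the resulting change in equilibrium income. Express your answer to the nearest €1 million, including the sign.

MPC = ΔC/ΔYd = (276.44 − 91)/(548 − 244) = 185.44/304 = 0.61.
Spending multiplier = 1/(1 − c + m) = 1/(1 − 0.61 + 0.1) = 1/0.49 ≈ 2.041.
ΔY = k × ΔG = (+€481 million) / 0.49 ≈ +€982 million.

+€982 million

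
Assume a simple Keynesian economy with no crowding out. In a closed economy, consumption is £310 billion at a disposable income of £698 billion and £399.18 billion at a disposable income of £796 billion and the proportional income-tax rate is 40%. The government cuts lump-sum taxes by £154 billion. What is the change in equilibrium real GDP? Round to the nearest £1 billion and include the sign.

+£309 billion

MPC = ΔC/ΔYd = (399.18 − 310)/(796 − 698) = 89.18/98 = 0.91.
A lump-sum tax change of −£154 billion shifts disposable income by +£154 billion; first-round consumption changes by −c × ΔT = −0.91 × (−£154 billion) = +£140.14 billion.
Expenditure multiplier = 1/(1 − c(1−t)) = 1/(1 − 0.91×0.6) = 1/0.454 ≈ 2.203.
The tax multiplier is −c × k ≈ −2.004, so ΔY = k × (−c·ΔT) = (+£140.14 billion) / 0.454 ≈ +£309 billion.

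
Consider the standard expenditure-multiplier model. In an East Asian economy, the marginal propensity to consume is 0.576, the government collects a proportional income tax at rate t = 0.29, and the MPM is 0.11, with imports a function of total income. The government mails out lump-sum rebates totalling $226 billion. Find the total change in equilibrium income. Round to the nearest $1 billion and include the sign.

A lump-sum tax change of −$226 billion shifts disposable income by +$226 billion; first-round consumption changes by −c × ΔT = −0.576 × (−$226 billion) = +$130.176 billion.
Expenditure multiplier = 1/(1 − c(1−t) + m) = 1/(1 − 0.576×0.71 + 0.11) = 1/0.70104 ≈ 1.426.
The tax multiplier is −c × k ≈ −0.822, so ΔY = k × (−c·ΔT) = (+$130.176 billion) / 0.70104 ≈ +$186 billion.

+$186 billion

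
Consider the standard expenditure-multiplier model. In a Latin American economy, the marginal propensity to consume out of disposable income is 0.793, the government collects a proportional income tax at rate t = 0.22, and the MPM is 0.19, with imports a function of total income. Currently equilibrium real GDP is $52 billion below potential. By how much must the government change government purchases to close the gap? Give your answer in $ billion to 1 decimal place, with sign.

Spending multiplier = 1/(1 − c(1−t) + m) = 1/(1 − 0.793×0.78 + 0.19) = 1/0.57146 ≈ 1.75.
Need ΔY = +$52 billion, so ΔG = ΔY/k = (+$52 billion) × 0.57146 ≈ +$29.7 billion.
The government should increase government purchases by $29.7 billion.

+$29.7 billion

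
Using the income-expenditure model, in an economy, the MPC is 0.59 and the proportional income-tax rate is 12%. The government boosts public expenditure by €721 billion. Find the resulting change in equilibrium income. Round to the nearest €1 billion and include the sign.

+€1,500 billion

Expenditure multiplier = 1/(1 − c(1−t)) = 1/(1 − 0.59×0.88) = 1/0.4808 ≈ 2.08.
ΔY = k × ΔG = (+€721 billion) / 0.4808 ≈ +€1,500 billion.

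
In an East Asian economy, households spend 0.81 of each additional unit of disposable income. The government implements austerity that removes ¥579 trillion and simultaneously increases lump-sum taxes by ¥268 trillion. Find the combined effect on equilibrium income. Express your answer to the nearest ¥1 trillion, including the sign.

−¥4,190 trillion

Expenditure multiplier = 1/(1 − MPC) = 1/(1 − 0.81) = 1/0.19 ≈ 5.263.
ΔG contributes k·ΔG = (−¥579 trillion) / 0.19 ≈ −¥3,047.4 trillion.
ΔT of +¥268 trillion changes first-round spending by −c·ΔT = −¥217.08 trillion, contributing k·(−c·ΔT) = (−¥217.08 trillion) / 0.19 ≈ −¥1,142.5 trillion.
Net ΔY = k(ΔG − c·ΔT) = (−¥796.08 trillion) / 0.19 ≈ −¥4,190 trillion.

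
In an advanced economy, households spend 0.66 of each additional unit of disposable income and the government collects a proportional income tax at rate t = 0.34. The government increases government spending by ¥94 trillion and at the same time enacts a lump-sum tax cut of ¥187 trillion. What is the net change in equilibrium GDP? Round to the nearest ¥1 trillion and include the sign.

+¥385 trillion

Expenditure multiplier = 1/(1 − c(1−t)) = 1/(1 − 0.66×0.66) = 1/0.5644 ≈ 1.772.
ΔG contributes k·ΔG = (+¥94 trillion) / 0.5644 ≈ +¥166.5 trillion.
ΔT of −¥187 trillion changes first-round spending by −c·ΔT = +¥123.42 trillion, contributing k·(−c·ΔT) = (+¥123.42 trillion) / 0.5644 ≈ +¥218.7 trillion.
Net ΔY = k(ΔG − c·ΔT) = (+¥217.42 trillion) / 0.5644 ≈ +¥385 trillion.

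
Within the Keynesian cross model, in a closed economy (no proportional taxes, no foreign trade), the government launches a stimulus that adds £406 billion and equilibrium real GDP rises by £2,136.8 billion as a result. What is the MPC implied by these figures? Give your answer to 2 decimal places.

0.81

Implied spending multiplier k = ΔY/ΔG = 2,136.8/406 ≈ 5.2631.
Since k = 1/(1 − MPC), MPC = 1 − 1/k = 1 − ΔG/ΔY = 1 − 406/2,136.8 ≈ 0.81.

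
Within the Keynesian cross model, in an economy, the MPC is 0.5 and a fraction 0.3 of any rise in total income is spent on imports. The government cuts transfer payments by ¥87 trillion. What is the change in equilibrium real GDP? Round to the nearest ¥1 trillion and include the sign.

The transfer change shifts disposable income by −¥87 trillion, so first-round consumption changes by c·ΔTR = 0.5 × (−¥87 trillion) = −¥43.5 trillion.
Expenditure multiplier = 1/(1 − c + m) = 1/(1 − 0.5 + 0.3) = 1/0.8 = 1.25.
The transfer multiplier is c × k = 0.625, so ΔY = k × (c·ΔTR) = (−¥43.5 trillion) / 0.8 ≈ −¥54 trillion.

−¥54 trillion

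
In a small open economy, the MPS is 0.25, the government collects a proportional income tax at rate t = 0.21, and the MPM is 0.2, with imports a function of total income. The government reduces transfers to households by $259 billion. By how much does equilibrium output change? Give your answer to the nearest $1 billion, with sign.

−$320 billion

MPC = 1 − MPS = 1 − 0.25 = 0.75.
The transfer change shifts disposable income by −$259 billion, so first-round consumption changes by c·ΔTR = 0.75 × (−$259 billion) = −$194.25 billion.
Expenditure multiplier = 1/(1 − c(1−t) + m) = 1/(1 − 0.75×0.79 + 0.2) = 1/0.6075 ≈ 1.646.
The transfer multiplier is c × k ≈ 1.235, so ΔY = k × (c·ΔTR) = (−$194.25 billion) / 0.6075 ≈ −$320 billion.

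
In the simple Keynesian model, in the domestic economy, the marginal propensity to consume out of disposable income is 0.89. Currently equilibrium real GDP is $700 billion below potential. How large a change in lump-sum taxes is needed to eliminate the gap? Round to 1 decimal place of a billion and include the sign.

Spending multiplier = 1/(1 − MPC) = 1/(1 − 0.89) = 1/0.11 ≈ 9.091.
Tax multiplier = −c·k = −0.89/0.11 ≈ −8.091. Need ΔY = +$700 billion, so ΔT = ΔY/(−c·k) = −(+$700 billion) × 0.11 / 0.89 ≈ −$86.5 billion.
The government should cut lump-sum taxes by $86.5 billion.

−$86.5 billion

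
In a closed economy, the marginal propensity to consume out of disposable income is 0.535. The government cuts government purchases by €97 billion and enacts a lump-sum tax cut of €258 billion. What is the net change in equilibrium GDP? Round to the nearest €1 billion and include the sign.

Expenditure multiplier = 1/(1 − MPC) = 1/(1 − 0.535) = 1/0.465 ≈ 2.151.
ΔG contributes k·ΔG = (−€97 billion) / 0.465 ≈ −€208.6 billion.
ΔT of −€258 billion changes first-round spending by −c·ΔT = +€138.03 billion, contributing k·(−c·ΔT) = (+€138.03 billion) / 0.465 ≈ +€296.8 billion.
Net ΔY = k(ΔG − c·ΔT) = (+€41.03 billion) / 0.465 ≈ +€88 billion.

+€88 billion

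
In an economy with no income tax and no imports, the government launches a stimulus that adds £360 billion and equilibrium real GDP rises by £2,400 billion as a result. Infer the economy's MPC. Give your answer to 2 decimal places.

0.85

Implied spending multiplier k = ΔY/ΔG = 2,400/360 ≈ 6.6667.
Since k = 1/(1 − MPC), MPC = 1 − 1/k = 1 − ΔG/ΔY = 1 − 360/2,400 = 0.85.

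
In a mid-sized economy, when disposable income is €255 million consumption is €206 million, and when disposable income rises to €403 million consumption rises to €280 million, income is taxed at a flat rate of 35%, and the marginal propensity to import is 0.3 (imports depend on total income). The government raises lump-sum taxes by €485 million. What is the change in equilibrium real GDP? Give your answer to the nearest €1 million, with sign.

MPC = ΔC/ΔYd = (280 − 206)/(403 − 255) = 74/148 = 0.5.
A lump-sum tax change of +€485 million shifts disposable income by −€485 million; first-round consumption changes by −c × ΔT = −0.5 × (+€485 million) = −€242.5 million.
Expenditure multiplier = 1/(1 − c(1−t) + m) = 1/(1 − 0.5×0.65 + 0.3) = 1/0.975 ≈ 1.026.
The tax multiplier is −c × k ≈ −0.513, so ΔY = k × (−c·ΔT) = (−€242.5 million) / 0.975 ≈ −€249 million.

−€249 million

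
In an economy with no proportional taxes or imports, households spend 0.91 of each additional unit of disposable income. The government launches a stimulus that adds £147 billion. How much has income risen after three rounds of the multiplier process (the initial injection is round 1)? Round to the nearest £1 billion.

£403 billion

Round 1 adds ΔG = £147 billion; each later round is MPC = 0.91 times the previous.
After 3 rounds: 147 + 133.77 + 121.7307 = ΔG·(1 − c^3)/(1 − c) = 147 × (1 − 0.753571)/0.09 ≈ £403 billion.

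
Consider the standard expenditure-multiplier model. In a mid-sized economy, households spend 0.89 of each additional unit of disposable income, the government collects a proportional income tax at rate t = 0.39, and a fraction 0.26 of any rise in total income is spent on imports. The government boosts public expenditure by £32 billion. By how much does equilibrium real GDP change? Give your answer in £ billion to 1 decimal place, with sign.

Spending multiplier = 1/(1 − c(1−t) + m) = 1/(1 − 0.89×0.61 + 0.26) = 1/0.7171 ≈ 1.395.
ΔY = k × ΔG = (+£32 billion) / 0.7171 ≈ +£44.6 billion.

+£44.6 billion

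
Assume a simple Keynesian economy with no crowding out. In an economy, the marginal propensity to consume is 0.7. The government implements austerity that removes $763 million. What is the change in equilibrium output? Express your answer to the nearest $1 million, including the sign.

−$2,543 million

Expenditure multiplier = 1/(1 − MPC) = 1/(1 − 0.7) = 1/0.3 ≈ 3.333.
ΔY = k × ΔG = (−$763 million) / 0.3 ≈ −$2,543 million.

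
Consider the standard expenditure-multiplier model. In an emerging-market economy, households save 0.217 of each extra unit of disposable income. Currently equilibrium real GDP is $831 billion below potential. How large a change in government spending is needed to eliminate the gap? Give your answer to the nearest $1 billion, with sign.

+$180 billion

MPC = 1 − MPS = 1 − 0.217 = 0.783.
Spending multiplier = 1/(1 − MPC) = 1/(1 − 0.783) = 1/0.217 ≈ 4.608.
Need ΔY = +$831 billion, so ΔG = ΔY/k = (+$831 billion) × 0.217 ≈ +$180 billion.
The government should increase government spending by $180 billion.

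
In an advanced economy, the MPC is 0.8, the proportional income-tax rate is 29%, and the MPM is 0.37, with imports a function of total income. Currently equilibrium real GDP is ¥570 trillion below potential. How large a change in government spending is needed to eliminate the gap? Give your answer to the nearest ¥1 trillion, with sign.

+¥457 trillion

Spending multiplier = 1/(1 − c(1−t) + m) = 1/(1 − 0.8×0.71 + 0.37) = 1/0.802 ≈ 1.247.
Need ΔY = +¥570 trillion, so ΔG = ΔY/k = (+¥570 trillion) × 0.802 ≈ +¥457 trillion.
The government should increase government spending by ¥457 trillion.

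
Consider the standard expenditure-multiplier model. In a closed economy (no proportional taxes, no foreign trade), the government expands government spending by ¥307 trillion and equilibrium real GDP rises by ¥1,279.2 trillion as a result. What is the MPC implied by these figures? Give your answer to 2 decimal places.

Implied spending multiplier k = ΔY/ΔG = 1,279.2/307 ≈ 4.1668.
Since k = 1/(1 − MPC), MPC = 1 − 1/k = 1 − ΔG/ΔY = 1 − 307/1,279.2 ≈ 0.76.

0.76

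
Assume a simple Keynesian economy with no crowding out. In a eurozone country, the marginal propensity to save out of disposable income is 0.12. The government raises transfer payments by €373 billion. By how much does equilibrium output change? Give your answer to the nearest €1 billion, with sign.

MPC = 1 − MPS = 1 − 0.12 = 0.88.
The transfer change shifts disposable income by +€373 billion, so first-round consumption changes by c·ΔTR = 0.88 × (+€373 billion) = +€328.24 billion.
Expenditure multiplier = 1/(1 − MPC) = 1/(1 − 0.88) = 1/0.12 ≈ 8.333.
The transfer multiplier is c × k ≈ 7.333, so ΔY = k × (c·ΔTR) = (+€328.24 billion) / 0.12 ≈ +€2,735 billion.

+€2,735 billion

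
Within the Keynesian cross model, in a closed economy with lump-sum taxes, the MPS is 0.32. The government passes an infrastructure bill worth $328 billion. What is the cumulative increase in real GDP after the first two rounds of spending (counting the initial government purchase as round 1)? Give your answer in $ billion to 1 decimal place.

MPC = 1 − MPS = 1 − 0.32 = 0.68.
Round 1 adds ΔG = $328 billion; each later round is MPC = 0.68 times the previous.
After 2 rounds: 328 + 223.04 = ΔG·(1 − c^2)/(1 − c) = 328 × (1 − 0.4624)/0.32 ≈ $551 billion.

$551.0 billion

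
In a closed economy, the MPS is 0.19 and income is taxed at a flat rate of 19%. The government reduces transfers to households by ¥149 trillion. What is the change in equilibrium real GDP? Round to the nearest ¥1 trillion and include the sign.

−¥351 trillion

MPC = 1 − MPS = 1 − 0.19 = 0.81.
The transfer change shifts disposable income by −¥149 trillion, so first-round consumption changes by c·ΔTR = 0.81 × (−¥149 trillion) = −¥120.69 trillion.
Expenditure multiplier = 1/(1 − c(1−t)) = 1/(1 − 0.81×0.81) = 1/0.3439 ≈ 2.908.
The transfer multiplier is c × k ≈ 2.355, so ΔY = k × (c·ΔTR) = (−¥120.69 trillion) / 0.3439 ≈ −¥351 trillion.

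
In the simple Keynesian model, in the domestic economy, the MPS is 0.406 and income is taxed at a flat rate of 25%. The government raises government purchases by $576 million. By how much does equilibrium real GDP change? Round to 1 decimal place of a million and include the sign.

+$1,038.8 million

MPC = 1 − MPS = 1 − 0.406 = 0.594.
Spending multiplier = 1/(1 − c(1−t)) = 1/(1 − 0.594×0.75) = 1/0.5545 ≈ 1.803.
ΔY = k × ΔG = (+$576 million) / 0.5545 ≈ +$1,038.8 million.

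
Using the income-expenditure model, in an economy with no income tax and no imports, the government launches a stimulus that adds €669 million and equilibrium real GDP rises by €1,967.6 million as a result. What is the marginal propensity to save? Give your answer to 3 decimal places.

0.340

Implied spending multiplier k = ΔY/ΔG = 1,967.6/669 ≈ 2.9411.
Since k = 1/(1 − MPC), MPC = 1 − 1/k = 1 − ΔG/ΔY = 1 − 669/1,967.6 ≈ 0.660.
MPS = 1 − MPC = 0.340.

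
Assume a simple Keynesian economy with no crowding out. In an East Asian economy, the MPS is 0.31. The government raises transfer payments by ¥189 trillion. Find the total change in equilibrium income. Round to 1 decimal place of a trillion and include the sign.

MPC = 1 − MPS = 1 − 0.31 = 0.69.
The transfer change shifts disposable income by +¥189 trillion, so first-round consumption changes by c·ΔTR = 0.69 × (+¥189 trillion) = +¥130.41 trillion.
Expenditure multiplier = 1/(1 − MPC) = 1/(1 − 0.69) = 1/0.31 ≈ 3.226.
The transfer multiplier is c × k ≈ 2.226, so ΔY = k × (c·ΔTR) = (+¥130.41 trillion) / 0.31 ≈ +¥420.7 trillion.

+¥420.7 trillion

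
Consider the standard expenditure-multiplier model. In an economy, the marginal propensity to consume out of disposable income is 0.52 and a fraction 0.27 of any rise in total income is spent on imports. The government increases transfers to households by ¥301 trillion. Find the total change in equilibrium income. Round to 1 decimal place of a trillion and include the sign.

+¥208.7 trillion

The transfer change shifts disposable income by +¥301 trillion, so first-round consumption changes by c·ΔTR = 0.52 × (+¥301 trillion) = +¥156.52 trillion.
Expenditure multiplier = 1/(1 − c + m) = 1/(1 − 0.52 + 0.27) = 1/0.75 ≈ 1.333.
The transfer multiplier is c × k ≈ 0.693, so ΔY = k × (c·ΔTR) = (+¥156.52 trillion) / 0.75 ≈ +¥208.7 trillion.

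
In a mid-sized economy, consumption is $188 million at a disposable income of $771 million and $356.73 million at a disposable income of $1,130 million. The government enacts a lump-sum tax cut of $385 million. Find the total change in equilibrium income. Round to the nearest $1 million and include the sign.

+$341 million

MPC = ΔC/ΔYd = (356.73 − 188)/(1,130 − 771) = 168.73/359 = 0.47.
A lump-sum tax change of −$385 million shifts disposable income by +$385 million; first-round consumption changes by −c × ΔT = −0.47 × (−$385 million) = +$180.95 million.
Expenditure multiplier = 1/(1 − MPC) = 1/(1 − 0.47) = 1/0.53 ≈ 1.887.
The tax multiplier is −c × k ≈ −0.887, so ΔY = k × (−c·ΔT) = (+$180.95 million) / 0.53 ≈ +$341 million.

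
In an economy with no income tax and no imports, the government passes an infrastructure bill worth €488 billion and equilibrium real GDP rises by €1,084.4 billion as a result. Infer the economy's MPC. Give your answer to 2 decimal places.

Implied spending multiplier k = ΔY/ΔG = 1,084.4/488 ≈ 2.2221.
Since k = 1/(1 − MPC), MPC = 1 − 1/k = 1 − ΔG/ΔY = 1 − 488/1,084.4 ≈ 0.55.

0.55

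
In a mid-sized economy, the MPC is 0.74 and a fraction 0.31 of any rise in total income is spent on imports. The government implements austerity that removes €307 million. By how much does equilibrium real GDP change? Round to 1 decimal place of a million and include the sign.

−€538.6 million

Expenditure multiplier = 1/(1 − c + m) = 1/(1 − 0.74 + 0.31) = 1/0.57 ≈ 1.754.
ΔY = k × ΔG = (−€307 million) / 0.57 ≈ −€538.6 million.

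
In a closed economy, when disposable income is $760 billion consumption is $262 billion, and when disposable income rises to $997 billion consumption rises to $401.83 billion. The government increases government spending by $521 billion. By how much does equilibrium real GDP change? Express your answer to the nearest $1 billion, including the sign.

MPC = ΔC/ΔYd = (401.83 − 262)/(997 − 760) = 139.83/237 = 0.59.
Government-spending multiplier = 1/(1 − MPC) = 1/(1 − 0.59) = 1/0.41 ≈ 2.439.
ΔY = k × ΔG = (+$521 billion) / 0.41 ≈ +$1,271 billion.

+$1,271 billion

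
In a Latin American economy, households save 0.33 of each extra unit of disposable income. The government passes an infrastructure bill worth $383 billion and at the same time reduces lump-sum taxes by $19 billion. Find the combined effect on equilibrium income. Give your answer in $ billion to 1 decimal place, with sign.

MPC = 1 − MPS = 1 − 0.33 = 0.67.
Expenditure multiplier = 1/(1 − MPC) = 1/(1 − 0.67) = 1/0.33 ≈ 3.03.
ΔG contributes k·ΔG = (+$383 billion) / 0.33 ≈ +$1,160.6 billion.
ΔT of −$19 billion changes first-round spending by −c·ΔT = +$12.73 billion, contributing k·(−c·ΔT) = (+$12.73 billion) / 0.33 ≈ +$38.6 billion.
Net ΔY = k(ΔG − c·ΔT) = (+$395.73 billion) / 0.33 ≈ +$1,199.2 billion.

+$1,199.2 billion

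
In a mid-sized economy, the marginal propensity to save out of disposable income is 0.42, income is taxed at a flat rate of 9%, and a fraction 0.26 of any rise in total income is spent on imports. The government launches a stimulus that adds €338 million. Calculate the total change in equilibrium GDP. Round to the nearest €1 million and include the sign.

MPC = 1 − MPS = 1 − 0.42 = 0.58.
Government-spending multiplier = 1/(1 − c(1−t) + m) = 1/(1 − 0.58×0.91 + 0.26) = 1/0.7322 ≈ 1.366.
ΔY = k × ΔG = (+€338 million) / 0.7322 ≈ +€462 million.

+€462 million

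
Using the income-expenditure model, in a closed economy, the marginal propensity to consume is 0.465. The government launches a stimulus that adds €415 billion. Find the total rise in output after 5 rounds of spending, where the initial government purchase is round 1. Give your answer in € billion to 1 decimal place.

€758.8 billion

Round 1 adds ΔG = €415 billion; each later round is MPC = 0.465 times the previous.
After 5 rounds: 415 + 192.975 + 89.733375 + 41.726019375 + 19.402599009375 = ΔG·(1 − c^5)/(1 − c) = 415 × (1 − 0.021740261540625)/0.535 ≈ €758.8 billion.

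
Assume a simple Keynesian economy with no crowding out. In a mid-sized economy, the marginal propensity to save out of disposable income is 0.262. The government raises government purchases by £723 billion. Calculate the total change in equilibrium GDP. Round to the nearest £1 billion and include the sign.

MPC = 1 − MPS = 1 − 0.262 = 0.738.
Spending multiplier = 1/(1 − MPC) = 1/(1 − 0.738) = 1/0.262 ≈ 3.817.
ΔY = k × ΔG = (+£723 billion) / 0.262 ≈ +£2,760 billion.

+£2,760 billion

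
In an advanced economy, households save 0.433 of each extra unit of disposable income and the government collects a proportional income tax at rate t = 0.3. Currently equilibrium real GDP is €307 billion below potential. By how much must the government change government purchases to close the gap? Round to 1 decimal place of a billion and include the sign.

+€185.2 billion

MPC = 1 − MPS = 1 − 0.433 = 0.567.
Spending multiplier = 1/(1 − c(1−t)) = 1/(1 − 0.567×0.7) = 1/0.6031 ≈ 1.658.
Need ΔY = +€307 billion, so ΔG = ΔY/k = (+€307 billion) × 0.6031 ≈ +€185.2 billion.
The government should increase government purchases by €185.2 billion.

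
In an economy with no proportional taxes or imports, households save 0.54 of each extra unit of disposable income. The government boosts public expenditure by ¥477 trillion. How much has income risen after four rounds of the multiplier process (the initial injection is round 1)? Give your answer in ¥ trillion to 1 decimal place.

MPC = 1 − MPS = 1 − 0.54 = 0.46.
Round 1 adds ΔG = ¥477 trillion; each later round is MPC = 0.46 times the previous.
After 4 rounds: 477 + 219.42 + 100.9332 + 46.429272 = ΔG·(1 − c^4)/(1 − c) = 477 × (1 − 0.04477456)/0.54 ≈ ¥843.8 trillion.

¥843.8 trillion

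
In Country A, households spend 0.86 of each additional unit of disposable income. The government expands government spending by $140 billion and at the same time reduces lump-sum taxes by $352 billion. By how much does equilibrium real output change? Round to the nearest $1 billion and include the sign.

+$3,162 billion

Expenditure multiplier = 1/(1 − MPC) = 1/(1 − 0.86) = 1/0.14 ≈ 7.143.
ΔG contributes k·ΔG = (+$140 billion) / 0.14 = +$1,000 billion.
ΔT of −$352 billion changes first-round spending by −c·ΔT = +$302.72 billion, contributing k·(−c·ΔT) = (+$302.72 billion) / 0.14 ≈ +$2,162.3 billion.
Net ΔY = k(ΔG − c·ΔT) = (+$442.72 billion) / 0.14 ≈ +$3,162 billion.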